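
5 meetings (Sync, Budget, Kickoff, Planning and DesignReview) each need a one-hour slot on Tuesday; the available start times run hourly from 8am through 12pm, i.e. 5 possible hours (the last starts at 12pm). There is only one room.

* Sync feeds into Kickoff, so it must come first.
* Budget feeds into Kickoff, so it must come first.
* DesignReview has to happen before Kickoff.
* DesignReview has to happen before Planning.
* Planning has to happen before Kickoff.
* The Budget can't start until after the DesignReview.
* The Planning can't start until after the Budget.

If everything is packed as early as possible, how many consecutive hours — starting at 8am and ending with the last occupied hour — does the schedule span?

The precedence chain requires at least 4 distinct hours.
With at most 1 per hour and 5 meetings, at least 5 hours are needed.
5 works (last occupied hour: 12pm): for example Budget=9am; DesignReview=8am; Planning=10am; Kickoff=12pm; Sync=11am.

5 hours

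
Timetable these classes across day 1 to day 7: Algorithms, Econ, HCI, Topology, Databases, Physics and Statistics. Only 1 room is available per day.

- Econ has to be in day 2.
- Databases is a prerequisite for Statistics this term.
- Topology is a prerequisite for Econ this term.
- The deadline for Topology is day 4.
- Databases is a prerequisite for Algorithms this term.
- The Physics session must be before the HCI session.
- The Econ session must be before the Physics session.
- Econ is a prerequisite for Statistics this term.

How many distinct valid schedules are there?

20

Splitting on Algorithms: it can be day 4 (3), day 5 (5), day 6 (6), day 7 (6). Listing each branch's schedules as (Econ, HCI, Topology, Databases, Physics, Statistics) by day number:
Algorithms=day 4: (2,6,1,3,5,7) (2,7,1,3,5,6) (2,7,1,3,6,5) — 3.
Algorithms=day 5: (2,6,1,3,4,7) (2,6,1,4,3,7) (2,7,1,3,4,6) (2,7,1,3,6,4) (2,7,1,4,3,6) — 5.
Algorithms=day 6: (2,4,1,5,3,7) (2,5,1,3,4,7) (2,5,1,4,3,7) (2,7,1,3,4,5) (2,7,1,3,5,4) (2,7,1,4,3,5) — 6.
Algorithms=day 7: (2,4,1,5,3,6) (2,5,1,3,4,6) (2,5,1,4,3,6) (2,6,1,3,4,5) (2,6,1,3,5,4) (2,6,1,4,3,5) — 6.
Summing: 3 + 5 + 6 + 6 = 20.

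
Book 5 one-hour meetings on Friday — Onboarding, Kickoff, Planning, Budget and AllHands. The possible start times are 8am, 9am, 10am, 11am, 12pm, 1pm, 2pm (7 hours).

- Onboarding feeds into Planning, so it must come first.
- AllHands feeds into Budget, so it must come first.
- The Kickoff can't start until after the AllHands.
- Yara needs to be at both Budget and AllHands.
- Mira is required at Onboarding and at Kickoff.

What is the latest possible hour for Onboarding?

1pm

Downstream work caps Onboarding at 1pm.
Onboarding at 1pm is achievable: Planning in 2pm, Kickoff in 9am, Onboarding in 1pm, AllHands in 8am, Budget in 9am.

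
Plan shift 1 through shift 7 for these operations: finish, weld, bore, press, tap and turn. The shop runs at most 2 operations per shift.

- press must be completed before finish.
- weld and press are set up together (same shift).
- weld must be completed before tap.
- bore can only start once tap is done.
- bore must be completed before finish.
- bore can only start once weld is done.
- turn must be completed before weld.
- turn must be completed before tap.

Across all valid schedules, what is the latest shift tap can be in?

shift 5

Precedence pushes tap to at least shift 3; downstream work caps tap at shift 5.
tap at shift 5 is achievable: weld in shift 2; tap in shift 5; turn in shift 1; finish in shift 7; bore in shift 6; press in shift 2.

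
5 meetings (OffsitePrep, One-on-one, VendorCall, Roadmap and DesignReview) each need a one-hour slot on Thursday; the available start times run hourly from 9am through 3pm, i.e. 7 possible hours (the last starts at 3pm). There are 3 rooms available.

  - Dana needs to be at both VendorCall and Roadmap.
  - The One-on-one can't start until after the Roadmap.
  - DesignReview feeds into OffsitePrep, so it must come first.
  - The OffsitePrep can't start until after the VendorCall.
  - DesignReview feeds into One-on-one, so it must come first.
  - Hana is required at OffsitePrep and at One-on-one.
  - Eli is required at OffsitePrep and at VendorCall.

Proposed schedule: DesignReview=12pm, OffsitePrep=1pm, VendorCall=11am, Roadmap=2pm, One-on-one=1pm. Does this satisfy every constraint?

The OffsitePrep can't start until after the VendorCall — holds.
Eli is required at OffsitePrep and at VendorCall — holds.
There are 3 rooms available — holds.
DesignReview feeds into One-on-one, so it must come first — holds.
Hana is required at OffsitePrep and at One-on-one — violated.
The One-on-one can't start until after the Roadmap — violated.
DesignReview feeds into OffsitePrep, so it must come first — holds.
Dana needs to be at both VendorCall and Roadmap — holds.

No — it violates: The One-on-one can't start until after the Roadmap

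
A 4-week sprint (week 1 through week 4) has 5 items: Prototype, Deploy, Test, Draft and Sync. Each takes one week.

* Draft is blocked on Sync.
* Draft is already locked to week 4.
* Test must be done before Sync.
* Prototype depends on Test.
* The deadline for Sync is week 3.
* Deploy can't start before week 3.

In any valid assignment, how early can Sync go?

week 2

Precedence pushes Sync to at least week 2; Sync's own window allows nothing later than week 3.
Sync at week 2 is achievable: Prototype -> week 2, Draft -> week 4, Sync -> week 2, Deploy -> week 3, Test -> week 1.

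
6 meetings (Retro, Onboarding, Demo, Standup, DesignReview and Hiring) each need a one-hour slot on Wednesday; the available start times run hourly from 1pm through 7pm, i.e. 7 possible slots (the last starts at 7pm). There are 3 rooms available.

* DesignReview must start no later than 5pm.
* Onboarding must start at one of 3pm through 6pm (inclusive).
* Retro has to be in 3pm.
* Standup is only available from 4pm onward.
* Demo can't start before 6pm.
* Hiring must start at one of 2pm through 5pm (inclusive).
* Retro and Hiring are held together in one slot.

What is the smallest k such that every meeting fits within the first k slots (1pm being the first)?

With at most 3 per slot and 6 meetings, at least 2 slots are needed.
Demo can't be placed before 6pm — that is slot 6 counting from 1pm — so the schedule must run through at least 6 slots.
6 works (last occupied slot: 6pm): for example Onboarding=3pm; Retro=3pm; Standup=4pm; Hiring=3pm; DesignReview=1pm; Demo=6pm.

6 slots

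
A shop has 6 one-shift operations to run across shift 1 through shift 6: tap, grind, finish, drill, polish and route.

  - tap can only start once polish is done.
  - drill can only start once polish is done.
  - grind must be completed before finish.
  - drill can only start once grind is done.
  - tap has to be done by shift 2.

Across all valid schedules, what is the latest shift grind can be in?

shift 5

Downstream work caps grind at shift 5.
grind at shift 5 is achievable: tap -> shift 2, drill -> shift 6, grind -> shift 5, polish -> shift 1, finish -> shift 6, route -> shift 1.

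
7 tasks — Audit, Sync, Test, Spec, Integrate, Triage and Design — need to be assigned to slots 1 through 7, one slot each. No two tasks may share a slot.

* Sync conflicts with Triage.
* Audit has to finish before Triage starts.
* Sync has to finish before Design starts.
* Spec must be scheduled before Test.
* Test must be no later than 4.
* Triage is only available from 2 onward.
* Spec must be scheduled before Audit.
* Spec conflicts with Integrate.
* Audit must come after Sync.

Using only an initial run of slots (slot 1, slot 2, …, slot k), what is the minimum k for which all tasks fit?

The precedence chain requires at least 3 distinct slots.
With at most 1 per slot and 7 tasks, at least 7 slots are needed.
7 works (last occupied slot: 7): for example Design -> 6, Audit -> 4, Sync -> 3, Integrate -> 7, Spec -> 1, Triage -> 5, Test -> 2.

7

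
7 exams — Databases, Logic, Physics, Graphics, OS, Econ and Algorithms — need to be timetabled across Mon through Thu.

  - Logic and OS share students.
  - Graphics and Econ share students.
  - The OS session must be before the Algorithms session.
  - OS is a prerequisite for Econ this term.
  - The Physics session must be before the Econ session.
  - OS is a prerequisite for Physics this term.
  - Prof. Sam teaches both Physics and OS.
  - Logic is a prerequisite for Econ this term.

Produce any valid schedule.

Logic -> Tue; Econ -> Wed; Physics -> Tue; Algorithms -> Tue; Databases -> Mon; OS -> Mon; Graphics -> Mon

Checking: OS(Mon) before Algorithms(Tue); Logic(Tue) before Econ(Wed); OS(Mon) before Econ(Wed); OS(Mon) before Physics(Tue); Physics(Tue) before Econ(Wed); Graphics(Mon) != Econ(Wed); Physics(Tue) != OS(Mon); Logic(Tue) != OS(Mon).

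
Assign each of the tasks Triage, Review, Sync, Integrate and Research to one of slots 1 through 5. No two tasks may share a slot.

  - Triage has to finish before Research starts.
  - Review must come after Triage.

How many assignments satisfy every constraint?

40

Splitting on Triage: it can be 1 (24), 2 (12), 3 (4). Listing each branch's schedules as (Review, Sync, Integrate, Research):
Triage=1: (2,3,4,5) (2,3,5,4) (2,4,3,5) (2,4,5,3) (2,5,3,4) (2,5,4,3) (3,2,4,5) (3,2,5,4) (3,4,2,5) (3,4,5,2) (3,5,2,4) (3,5,4,2) (4,2,3,5) (4,2,5,3) (4,3,2,5) (4,3,5,2) (4,5,2,3) (4,5,3,2) (5,2,3,4) (5,2,4,3) (5,3,2,4) (5,3,4,2) (5,4,2,3) (5,4,3,2) — 24.
Triage=2: (3,1,4,5) (3,1,5,4) (3,4,1,5) (3,5,1,4) (4,1,3,5) (4,1,5,3) (4,3,1,5) (4,5,1,3) (5,1,3,4) (5,1,4,3) (5,3,1,4) (5,4,1,3) — 12.
Triage=3: (4,1,2,5) (4,2,1,5) (5,1,2,4) (5,2,1,4) — 4.
Summing: 24 + 12 + 4 = 40.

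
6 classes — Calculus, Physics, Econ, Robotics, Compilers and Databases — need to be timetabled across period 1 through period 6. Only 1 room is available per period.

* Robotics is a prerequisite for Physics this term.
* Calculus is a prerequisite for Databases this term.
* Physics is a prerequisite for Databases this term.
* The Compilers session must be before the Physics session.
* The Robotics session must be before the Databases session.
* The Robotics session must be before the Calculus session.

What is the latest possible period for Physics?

Precedence pushes Physics to at least period 2; downstream work caps Physics at period 5.
Physics at period 5 is achievable: Databases -> period 6; Compilers -> period 3; Econ -> period 4; Robotics -> period 1; Physics -> period 5; Calculus -> period 2.

period 5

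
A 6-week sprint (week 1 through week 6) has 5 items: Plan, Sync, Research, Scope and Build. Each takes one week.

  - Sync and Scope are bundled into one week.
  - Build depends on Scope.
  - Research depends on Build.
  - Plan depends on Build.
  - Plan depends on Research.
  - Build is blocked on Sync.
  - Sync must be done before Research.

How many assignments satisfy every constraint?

Splitting on Plan: it can be week 4 (1), week 5 (4), week 6 (10). Listing each branch's schedules as (Sync, Research, Scope, Build) by week number:
Plan=week 4: (1,3,1,2) — 1.
Plan=week 5: (1,3,1,2) (1,4,1,2) (1,4,1,3) (2,4,2,3) — 4.
Plan=week 6: (1,3,1,2) (1,4,1,2) (1,4,1,3) (1,5,1,2) (1,5,1,3) (1,5,1,4) (2,4,2,3) (2,5,2,3) (2,5,2,4) (3,5,3,4) — 10.
Summing: 1 + 4 + 10 = 15.

15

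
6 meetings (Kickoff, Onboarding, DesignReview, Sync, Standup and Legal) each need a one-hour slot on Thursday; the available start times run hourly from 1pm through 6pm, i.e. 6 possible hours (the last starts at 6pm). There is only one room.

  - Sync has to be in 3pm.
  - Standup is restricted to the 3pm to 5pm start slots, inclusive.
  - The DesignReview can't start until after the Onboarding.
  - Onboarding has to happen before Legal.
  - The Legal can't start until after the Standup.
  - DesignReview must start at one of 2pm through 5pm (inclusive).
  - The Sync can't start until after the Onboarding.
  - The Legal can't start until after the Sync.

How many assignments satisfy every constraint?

Splitting on Kickoff: it can be 1pm (2), 2pm (2), 4pm (1), 5pm (1), 6pm (1). Listing each branch's schedules as (Onboarding, DesignReview, Sync, Standup, Legal):
Kickoff=1pm: (2pm,4pm,3pm,5pm,6pm) (2pm,5pm,3pm,4pm,6pm) — 2.
Kickoff=2pm: (1pm,4pm,3pm,5pm,6pm) (1pm,5pm,3pm,4pm,6pm) — 2.
Kickoff=4pm: (1pm,2pm,3pm,5pm,6pm) — 1.
Kickoff=5pm: (1pm,2pm,3pm,4pm,6pm) — 1.
Kickoff=6pm: (1pm,2pm,3pm,4pm,5pm) — 1.
Summing: 2 + 2 + 1 + 1 + 1 = 7.

7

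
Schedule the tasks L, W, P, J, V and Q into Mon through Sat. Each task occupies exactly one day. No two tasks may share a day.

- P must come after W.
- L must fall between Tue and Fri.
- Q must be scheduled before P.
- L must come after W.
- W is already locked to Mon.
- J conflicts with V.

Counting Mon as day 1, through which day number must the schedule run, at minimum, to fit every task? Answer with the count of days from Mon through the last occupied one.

The precedence chain requires at least 2 distinct days.
With at most 1 per day and 6 tasks, at least 6 days are needed.
6 works (last occupied day: Sat): for example J -> Fri, V -> Sat, P -> Thu, L -> Tue, W -> Mon, Q -> Wed.

6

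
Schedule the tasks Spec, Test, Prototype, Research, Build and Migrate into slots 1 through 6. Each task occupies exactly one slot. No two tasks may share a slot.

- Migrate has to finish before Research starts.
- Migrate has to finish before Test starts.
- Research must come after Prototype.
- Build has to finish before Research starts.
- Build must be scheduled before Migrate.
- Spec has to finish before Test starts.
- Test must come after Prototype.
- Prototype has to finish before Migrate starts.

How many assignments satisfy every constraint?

Splitting on Spec: it can be 1 (4), 2 (4), 3 (4), 4 (4), 5 (2). Listing each branch's schedules as (Test, Prototype, Research, Build, Migrate):
Spec=1: (5,2,6,3,4) (5,3,6,2,4) (6,2,5,3,4) (6,3,5,2,4) — 4.
Spec=2: (5,1,6,3,4) (5,3,6,1,4) (6,1,5,3,4) (6,3,5,1,4) — 4.
Spec=3: (5,1,6,2,4) (5,2,6,1,4) (6,1,5,2,4) (6,2,5,1,4) — 4.
Spec=4: (5,1,6,2,3) (5,2,6,1,3) (6,1,5,2,3) (6,2,5,1,3) — 4.
Spec=5: (6,1,4,2,3) (6,2,4,1,3) — 2.
Summing: 4 + 4 + 4 + 4 + 2 = 18.

18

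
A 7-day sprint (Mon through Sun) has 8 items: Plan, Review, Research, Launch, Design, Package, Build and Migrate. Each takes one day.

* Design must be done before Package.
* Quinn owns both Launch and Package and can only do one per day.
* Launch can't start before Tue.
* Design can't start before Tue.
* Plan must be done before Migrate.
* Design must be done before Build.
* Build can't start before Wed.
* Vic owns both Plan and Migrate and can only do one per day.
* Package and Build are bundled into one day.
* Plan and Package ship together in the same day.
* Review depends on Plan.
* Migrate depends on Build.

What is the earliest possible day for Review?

Thu

Precedence pushes Review to at least Thu.
Review at Thu is achievable: Plan=Wed; Design=Tue; Research=Mon; Build=Wed; Launch=Tue; Review=Thu; Migrate=Thu; Package=Wed.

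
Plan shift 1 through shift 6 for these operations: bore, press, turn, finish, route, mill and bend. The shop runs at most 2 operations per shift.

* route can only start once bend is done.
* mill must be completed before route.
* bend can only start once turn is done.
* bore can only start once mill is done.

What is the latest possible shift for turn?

shift 4

Downstream work caps turn at shift 4.
turn at shift 4 is achievable: finish=shift 2, mill=shift 1, turn=shift 4, bore=shift 2, press=shift 1, route=shift 6, bend=shift 5.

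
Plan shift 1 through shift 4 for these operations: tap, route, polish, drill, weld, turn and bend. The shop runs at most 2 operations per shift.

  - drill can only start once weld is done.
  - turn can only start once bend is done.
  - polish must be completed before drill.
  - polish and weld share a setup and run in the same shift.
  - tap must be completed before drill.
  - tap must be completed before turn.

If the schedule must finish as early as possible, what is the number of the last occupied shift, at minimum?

shift 4

The precedence chain requires at least 2 distinct shifts.
With at most 2 per shift and 7 operations, at least 4 shifts are needed.
4 works (last occupied shift: shift 4): for example drill in shift 3; turn in shift 3; route in shift 4; weld in shift 2; bend in shift 1; tap in shift 1; polish in shift 2.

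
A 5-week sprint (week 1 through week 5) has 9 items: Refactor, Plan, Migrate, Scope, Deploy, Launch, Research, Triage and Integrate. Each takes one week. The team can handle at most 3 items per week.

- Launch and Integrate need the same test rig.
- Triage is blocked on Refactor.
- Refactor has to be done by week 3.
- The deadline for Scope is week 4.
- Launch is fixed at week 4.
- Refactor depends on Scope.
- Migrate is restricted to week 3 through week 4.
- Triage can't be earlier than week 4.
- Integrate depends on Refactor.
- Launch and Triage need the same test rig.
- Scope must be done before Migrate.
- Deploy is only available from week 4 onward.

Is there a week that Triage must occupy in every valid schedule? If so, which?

Triage's window is week 4–week 5.
Launch is fixed at week 4, and Triage can't share a week with Launch.
So Triage must be week 5.

week 5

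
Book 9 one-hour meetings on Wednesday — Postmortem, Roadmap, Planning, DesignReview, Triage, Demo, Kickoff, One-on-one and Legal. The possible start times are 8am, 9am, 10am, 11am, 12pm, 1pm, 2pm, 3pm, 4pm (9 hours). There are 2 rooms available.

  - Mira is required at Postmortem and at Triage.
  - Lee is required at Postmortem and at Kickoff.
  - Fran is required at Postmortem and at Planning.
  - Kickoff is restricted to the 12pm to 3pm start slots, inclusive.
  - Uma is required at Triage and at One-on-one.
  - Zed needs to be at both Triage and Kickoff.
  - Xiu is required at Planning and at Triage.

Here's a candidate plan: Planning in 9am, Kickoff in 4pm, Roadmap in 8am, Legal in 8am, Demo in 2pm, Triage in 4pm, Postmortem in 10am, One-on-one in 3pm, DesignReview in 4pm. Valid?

Uma is required at Triage and at One-on-one — holds.
Fran is required at Postmortem and at Planning — holds.
There are 2 rooms available — violated.
Xiu is required at Planning and at Triage — holds.
Lee is required at Postmortem and at Kickoff — holds.
Mira is required at Postmortem and at Triage — holds.
Kickoff is restricted to the 12pm to 3pm start slots, inclusive — violated.
Zed needs to be at both Triage and Kickoff — violated.

Invalid. Zed needs to be at both Triage and Kickoff.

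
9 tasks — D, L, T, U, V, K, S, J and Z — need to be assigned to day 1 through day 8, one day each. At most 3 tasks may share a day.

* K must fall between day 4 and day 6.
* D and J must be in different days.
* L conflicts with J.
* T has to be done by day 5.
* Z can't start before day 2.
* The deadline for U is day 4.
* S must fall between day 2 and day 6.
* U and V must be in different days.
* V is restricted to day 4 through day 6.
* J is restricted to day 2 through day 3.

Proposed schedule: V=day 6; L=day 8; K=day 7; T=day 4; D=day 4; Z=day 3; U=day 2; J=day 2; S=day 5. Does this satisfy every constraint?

No. K must fall between day 4 and day 6 is not satisfied.

L conflicts with J — holds.
T has to be done by day 5 — holds.
Z can't start before day 2 — holds.
K must fall between day 4 and day 6 — violated.
At most 3 tasks may share a day — holds.
J is restricted to day 2 through day 3 — holds.
S must fall between day 2 and day 6 — holds.
The deadline for U is day 4 — holds.
U and V must be in different days — holds.
V is restricted to day 4 through day 6 — holds.
D and J must be in different days — holds.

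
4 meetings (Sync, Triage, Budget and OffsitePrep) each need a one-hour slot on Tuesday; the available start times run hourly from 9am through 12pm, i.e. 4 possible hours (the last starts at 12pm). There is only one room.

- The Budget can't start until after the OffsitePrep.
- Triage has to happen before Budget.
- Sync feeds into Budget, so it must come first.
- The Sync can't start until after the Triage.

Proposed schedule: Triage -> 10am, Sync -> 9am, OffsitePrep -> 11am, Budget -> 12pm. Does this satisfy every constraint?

No. The Sync can't start until after the Triage is not satisfied.

Sync feeds into Budget, so it must come first — holds.
Triage has to happen before Budget — holds.
The Budget can't start until after the OffsitePrep — holds.
The Sync can't start until after the Triage — violated.
There is only one room — holds.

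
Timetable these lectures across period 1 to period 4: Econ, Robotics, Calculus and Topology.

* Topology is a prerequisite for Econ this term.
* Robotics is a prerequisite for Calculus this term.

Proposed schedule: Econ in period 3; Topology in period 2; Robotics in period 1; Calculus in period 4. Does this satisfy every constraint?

Topology is a prerequisite for Econ this term — holds.
Robotics is a prerequisite for Calculus this term — holds.

Yes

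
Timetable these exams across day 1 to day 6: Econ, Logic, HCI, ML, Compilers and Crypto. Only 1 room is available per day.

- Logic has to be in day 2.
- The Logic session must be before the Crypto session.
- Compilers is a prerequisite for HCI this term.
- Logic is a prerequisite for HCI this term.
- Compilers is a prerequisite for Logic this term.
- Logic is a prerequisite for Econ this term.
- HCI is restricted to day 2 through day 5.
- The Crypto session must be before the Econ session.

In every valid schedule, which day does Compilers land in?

Downstream work caps Compilers at day 1.
So Compilers is pinned to day 1.

day 1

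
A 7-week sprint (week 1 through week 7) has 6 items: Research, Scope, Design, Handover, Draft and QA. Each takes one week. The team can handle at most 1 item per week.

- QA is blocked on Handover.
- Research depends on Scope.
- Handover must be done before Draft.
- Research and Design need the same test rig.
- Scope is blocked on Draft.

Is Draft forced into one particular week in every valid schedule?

Draft can be week 2 (e.g. Research -> week 4, Handover -> week 1, Draft -> week 2, QA -> week 5, Design -> week 6, Scope -> week 3) or week 3 (e.g. Design -> week 6; Research -> week 5; QA -> week 2; Scope -> week 4; Draft -> week 3; Handover -> week 1).

No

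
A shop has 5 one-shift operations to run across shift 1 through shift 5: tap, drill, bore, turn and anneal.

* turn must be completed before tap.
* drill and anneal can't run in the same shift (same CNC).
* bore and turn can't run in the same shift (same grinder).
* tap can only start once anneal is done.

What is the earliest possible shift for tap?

Precedence pushes tap to at least shift 2.
tap at shift 2 is achievable: bore -> shift 2, turn -> shift 1, drill -> shift 2, anneal -> shift 1, tap -> shift 2.

shift 2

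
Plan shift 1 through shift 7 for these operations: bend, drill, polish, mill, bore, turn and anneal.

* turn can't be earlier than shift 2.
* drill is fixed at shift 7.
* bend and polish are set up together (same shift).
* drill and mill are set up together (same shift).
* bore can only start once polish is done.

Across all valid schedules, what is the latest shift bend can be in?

Bend must be in the same shift as polish, which can't be after shift 6, so bend is at most shift 6.
bend at shift 6 is achievable: turn in shift 2, polish in shift 6, drill in shift 7, bend in shift 6, mill in shift 7, anneal in shift 1, bore in shift 7.

shift 6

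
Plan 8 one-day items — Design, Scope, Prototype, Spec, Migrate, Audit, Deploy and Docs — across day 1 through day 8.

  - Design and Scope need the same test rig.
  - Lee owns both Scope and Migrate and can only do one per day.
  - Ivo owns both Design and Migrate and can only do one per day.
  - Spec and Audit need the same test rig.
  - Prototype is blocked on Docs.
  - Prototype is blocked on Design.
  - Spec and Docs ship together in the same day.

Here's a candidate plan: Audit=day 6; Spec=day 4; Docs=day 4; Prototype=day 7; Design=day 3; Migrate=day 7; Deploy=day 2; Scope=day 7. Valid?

Invalid. Lee owns both Scope and Migrate and can only do one per day.

Spec and Docs ship together in the same day — holds.
Spec and Audit need the same test rig — holds.
Design and Scope need the same test rig — holds.
Lee owns both Scope and Migrate and can only do one per day — violated.
Prototype is blocked on Docs — holds.
Prototype is blocked on Design — holds.
Ivo owns both Design and Migrate and can only do one per day — holds.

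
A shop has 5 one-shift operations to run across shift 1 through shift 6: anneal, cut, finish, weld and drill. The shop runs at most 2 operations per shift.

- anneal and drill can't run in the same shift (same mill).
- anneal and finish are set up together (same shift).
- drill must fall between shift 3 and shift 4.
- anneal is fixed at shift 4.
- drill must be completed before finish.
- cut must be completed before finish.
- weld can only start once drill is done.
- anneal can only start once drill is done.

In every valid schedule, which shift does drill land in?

shift 3

drill's window is shift 3–shift 4.
anneal is fixed at shift 4, and drill can't share a shift with anneal.
So drill must be shift 3.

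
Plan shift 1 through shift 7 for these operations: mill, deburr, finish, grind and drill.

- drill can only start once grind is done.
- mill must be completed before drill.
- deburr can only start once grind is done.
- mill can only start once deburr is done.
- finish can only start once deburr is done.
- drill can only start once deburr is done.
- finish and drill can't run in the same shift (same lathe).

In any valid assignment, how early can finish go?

shift 3

Precedence pushes finish to at least shift 3.
finish at shift 3 is achievable: finish in shift 3, mill in shift 3, drill in shift 4, deburr in shift 2, grind in shift 1.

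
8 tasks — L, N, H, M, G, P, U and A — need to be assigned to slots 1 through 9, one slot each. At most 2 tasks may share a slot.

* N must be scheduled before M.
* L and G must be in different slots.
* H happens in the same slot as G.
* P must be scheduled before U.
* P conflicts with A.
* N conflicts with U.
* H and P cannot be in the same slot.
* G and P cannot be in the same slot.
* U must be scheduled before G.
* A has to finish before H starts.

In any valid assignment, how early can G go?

Precedence pushes G to at least 3.
G at 3 is achievable: U -> 2; M -> 4; H -> 3; G -> 3; A -> 2; P -> 1; L -> 4; N -> 1.

3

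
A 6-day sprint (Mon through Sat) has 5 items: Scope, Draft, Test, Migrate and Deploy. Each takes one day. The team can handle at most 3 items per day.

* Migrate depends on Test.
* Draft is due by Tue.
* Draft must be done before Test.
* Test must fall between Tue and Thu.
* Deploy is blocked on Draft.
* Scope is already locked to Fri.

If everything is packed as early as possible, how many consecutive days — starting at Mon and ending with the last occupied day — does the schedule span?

5 days

The precedence chain requires at least 3 distinct days.
With at most 3 per day and 5 work items, at least 2 days are needed.
Scope can't be placed before Fri — that is day 5 counting from Mon — so the schedule must run through at least 5 days.
5 works (last occupied day: Fri): for example Draft=Mon; Test=Tue; Scope=Fri; Migrate=Wed; Deploy=Tue.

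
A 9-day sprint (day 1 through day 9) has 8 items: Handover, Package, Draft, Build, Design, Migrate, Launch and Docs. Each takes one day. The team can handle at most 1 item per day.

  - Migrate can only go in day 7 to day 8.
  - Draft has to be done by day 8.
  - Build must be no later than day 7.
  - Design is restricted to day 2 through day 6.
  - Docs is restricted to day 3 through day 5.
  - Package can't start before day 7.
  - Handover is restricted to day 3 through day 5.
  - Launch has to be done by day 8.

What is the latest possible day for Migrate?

Migrate is available from day 7; Migrate's own window allows nothing later than day 8.
Migrate at day 8 is achievable: Launch -> day 6; Draft -> day 5; Handover -> day 3; Design -> day 2; Build -> day 1; Docs -> day 4; Migrate -> day 8; Package -> day 7.

day 8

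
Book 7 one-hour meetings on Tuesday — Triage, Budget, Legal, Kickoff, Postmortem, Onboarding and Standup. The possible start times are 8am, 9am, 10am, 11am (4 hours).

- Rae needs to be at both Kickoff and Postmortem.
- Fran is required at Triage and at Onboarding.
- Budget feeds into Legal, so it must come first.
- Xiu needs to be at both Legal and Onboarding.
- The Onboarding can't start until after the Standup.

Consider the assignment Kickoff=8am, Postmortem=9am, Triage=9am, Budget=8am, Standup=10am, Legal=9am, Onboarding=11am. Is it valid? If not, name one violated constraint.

Yes, all constraints hold

The Onboarding can't start until after the Standup — holds.
Budget feeds into Legal, so it must come first — holds.
Rae needs to be at both Kickoff and Postmortem — holds.
Xiu needs to be at both Legal and Onboarding — holds.
Fran is required at Triage and at Onboarding — holds.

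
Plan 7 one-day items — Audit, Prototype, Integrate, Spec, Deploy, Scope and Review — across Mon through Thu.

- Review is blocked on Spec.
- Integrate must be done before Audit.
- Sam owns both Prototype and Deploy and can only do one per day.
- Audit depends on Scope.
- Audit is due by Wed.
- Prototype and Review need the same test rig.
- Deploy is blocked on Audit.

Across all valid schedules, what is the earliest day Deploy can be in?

Precedence pushes Deploy to at least Wed.
Deploy at Wed is achievable: Review=Tue; Scope=Mon; Prototype=Mon; Integrate=Mon; Audit=Tue; Deploy=Wed; Spec=Mon.

Wed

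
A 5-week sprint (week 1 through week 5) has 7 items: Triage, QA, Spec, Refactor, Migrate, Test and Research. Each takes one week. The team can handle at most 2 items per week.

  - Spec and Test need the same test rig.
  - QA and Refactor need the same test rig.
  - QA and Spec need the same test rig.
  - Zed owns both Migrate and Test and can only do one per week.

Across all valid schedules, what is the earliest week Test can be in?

Test at week 1 is achievable: Migrate -> week 2; Test -> week 1; Refactor -> week 3; QA -> week 2; Spec -> week 3; Research -> week 4; Triage -> week 1.

week 1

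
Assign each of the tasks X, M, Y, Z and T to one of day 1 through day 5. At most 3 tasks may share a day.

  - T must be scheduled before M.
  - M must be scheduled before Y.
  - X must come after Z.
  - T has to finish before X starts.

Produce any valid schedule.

Y in day 3, T in day 1, X in day 2, M in day 2, Z in day 1

Checking: T(day 1) before X(day 2); Z(day 1) before X(day 2); T(day 1) before M(day 2); M(day 2) before Y(day 3); max 2 per day (cap 3).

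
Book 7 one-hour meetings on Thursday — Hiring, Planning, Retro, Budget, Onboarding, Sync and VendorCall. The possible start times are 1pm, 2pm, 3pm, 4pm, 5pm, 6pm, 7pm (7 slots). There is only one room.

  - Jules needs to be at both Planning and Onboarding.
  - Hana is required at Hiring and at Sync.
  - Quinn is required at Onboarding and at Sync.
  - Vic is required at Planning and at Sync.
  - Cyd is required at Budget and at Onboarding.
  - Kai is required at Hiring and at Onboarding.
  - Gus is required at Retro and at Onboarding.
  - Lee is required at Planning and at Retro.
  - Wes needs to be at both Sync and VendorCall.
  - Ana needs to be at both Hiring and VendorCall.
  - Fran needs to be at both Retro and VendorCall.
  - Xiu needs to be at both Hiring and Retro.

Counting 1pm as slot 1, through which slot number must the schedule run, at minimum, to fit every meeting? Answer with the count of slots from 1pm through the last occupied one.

7

With at most 1 per slot and 7 meetings, at least 7 slots are needed.
7 works (last occupied slot: 7pm): for example Hiring=1pm, Sync=6pm, Retro=3pm, Planning=2pm, VendorCall=7pm, Onboarding=5pm, Budget=4pm.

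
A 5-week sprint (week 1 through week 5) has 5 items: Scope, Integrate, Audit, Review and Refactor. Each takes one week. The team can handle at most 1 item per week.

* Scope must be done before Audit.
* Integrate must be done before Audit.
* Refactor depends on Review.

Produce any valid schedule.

Scope=week 1, Review=week 4, Refactor=week 5, Audit=week 3, Integrate=week 2

Checking: Integrate(week 2) before Audit(week 3); Scope(week 1) before Audit(week 3); Review(week 4) before Refactor(week 5); max 1 per week (cap 1).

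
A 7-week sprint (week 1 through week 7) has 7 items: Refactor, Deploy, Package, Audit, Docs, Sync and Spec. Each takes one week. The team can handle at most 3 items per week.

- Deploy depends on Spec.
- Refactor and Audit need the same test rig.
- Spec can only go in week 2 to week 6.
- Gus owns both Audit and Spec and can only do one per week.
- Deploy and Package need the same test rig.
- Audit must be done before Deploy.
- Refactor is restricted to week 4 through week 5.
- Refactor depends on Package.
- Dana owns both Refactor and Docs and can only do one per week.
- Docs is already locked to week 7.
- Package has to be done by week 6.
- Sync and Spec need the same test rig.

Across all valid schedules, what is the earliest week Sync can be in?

week 1

Sync at week 1 is achievable: Deploy -> week 3, Refactor -> week 4, Audit -> week 1, Package -> week 1, Sync -> week 1, Docs -> week 7, Spec -> week 2.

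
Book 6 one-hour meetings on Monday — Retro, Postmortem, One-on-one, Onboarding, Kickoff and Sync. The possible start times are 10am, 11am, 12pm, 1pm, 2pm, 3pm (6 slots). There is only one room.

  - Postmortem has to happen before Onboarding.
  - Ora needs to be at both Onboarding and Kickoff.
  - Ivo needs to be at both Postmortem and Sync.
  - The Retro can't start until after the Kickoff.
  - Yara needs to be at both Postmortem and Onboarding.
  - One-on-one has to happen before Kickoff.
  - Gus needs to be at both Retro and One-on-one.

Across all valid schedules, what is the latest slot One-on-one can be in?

Downstream work caps One-on-one at 1pm.
One-on-one at 1pm is achievable: Kickoff=2pm; Sync=12pm; One-on-one=1pm; Onboarding=11am; Postmortem=10am; Retro=3pm.

1pm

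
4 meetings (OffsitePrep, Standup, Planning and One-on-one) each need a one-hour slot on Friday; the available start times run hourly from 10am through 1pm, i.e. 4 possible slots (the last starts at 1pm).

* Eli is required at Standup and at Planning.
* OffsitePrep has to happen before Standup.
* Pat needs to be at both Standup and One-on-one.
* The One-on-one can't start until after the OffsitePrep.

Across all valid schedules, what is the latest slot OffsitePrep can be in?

11am

Downstream work caps OffsitePrep at 12pm.
OffsitePrep at 11am is achievable: Planning -> 10am; Standup -> 12pm; OffsitePrep -> 11am; One-on-one -> 1pm.
Nothing later works — the conflict constraints rule out every slot after 11am.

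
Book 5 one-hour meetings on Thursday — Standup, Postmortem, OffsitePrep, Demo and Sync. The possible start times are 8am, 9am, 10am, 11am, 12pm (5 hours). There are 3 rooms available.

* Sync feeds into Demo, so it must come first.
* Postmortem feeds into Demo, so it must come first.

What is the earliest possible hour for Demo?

Precedence pushes Demo to at least 9am.
Demo at 9am is achievable: OffsitePrep=9am; Standup=8am; Postmortem=8am; Sync=8am; Demo=9am.

9am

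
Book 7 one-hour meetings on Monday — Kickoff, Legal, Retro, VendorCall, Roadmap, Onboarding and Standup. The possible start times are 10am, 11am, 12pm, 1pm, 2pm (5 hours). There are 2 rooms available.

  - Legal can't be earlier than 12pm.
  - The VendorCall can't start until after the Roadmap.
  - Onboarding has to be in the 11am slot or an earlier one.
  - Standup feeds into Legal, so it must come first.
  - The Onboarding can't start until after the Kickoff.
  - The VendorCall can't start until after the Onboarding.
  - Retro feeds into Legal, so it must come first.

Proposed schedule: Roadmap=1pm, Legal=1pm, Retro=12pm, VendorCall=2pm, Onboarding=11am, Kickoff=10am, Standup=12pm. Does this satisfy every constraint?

There are 2 rooms available — holds.
Legal can't be earlier than 12pm — holds.
The Onboarding can't start until after the Kickoff — holds.
The VendorCall can't start until after the Onboarding — holds.
Standup feeds into Legal, so it must come first — holds.
Retro feeds into Legal, so it must come first — holds.
The VendorCall can't start until after the Roadmap — holds.
Onboarding has to be in the 11am slot or an earlier one — holds.

Valid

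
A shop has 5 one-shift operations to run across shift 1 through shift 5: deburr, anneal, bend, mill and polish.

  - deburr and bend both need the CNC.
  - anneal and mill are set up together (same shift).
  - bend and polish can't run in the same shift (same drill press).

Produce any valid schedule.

bend=shift 2; mill=shift 1; polish=shift 1; anneal=shift 1; deburr=shift 1

Checking: deburr(shift 1) != bend(shift 2); bend(shift 2) != polish(shift 1); anneal = mill = shift 1.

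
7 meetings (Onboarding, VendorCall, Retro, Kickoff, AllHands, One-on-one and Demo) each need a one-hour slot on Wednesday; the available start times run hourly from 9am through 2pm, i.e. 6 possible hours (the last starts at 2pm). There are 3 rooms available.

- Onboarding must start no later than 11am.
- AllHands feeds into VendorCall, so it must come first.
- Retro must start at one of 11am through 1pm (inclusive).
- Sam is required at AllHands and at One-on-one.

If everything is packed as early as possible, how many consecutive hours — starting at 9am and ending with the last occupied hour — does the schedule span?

3 hours

The precedence chain requires at least 2 distinct hours.
With at most 3 per hour and 7 meetings, at least 3 hours are needed.
Retro can't be placed before 11am — that is hour 3 counting from 9am — so the schedule must run through at least 3 hours.
3 works (last occupied hour: 11am): for example Kickoff=9am, Onboarding=9am, One-on-one=10am, Retro=11am, Demo=10am, VendorCall=10am, AllHands=9am.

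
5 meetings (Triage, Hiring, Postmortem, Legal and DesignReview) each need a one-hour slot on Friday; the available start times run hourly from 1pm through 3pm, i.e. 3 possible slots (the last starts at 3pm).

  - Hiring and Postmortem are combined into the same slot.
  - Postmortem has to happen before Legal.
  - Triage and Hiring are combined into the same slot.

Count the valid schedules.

Splitting on Triage: it can be 1pm (6), 2pm (3). Listing each branch's schedules as (Hiring, Postmortem, Legal, DesignReview):
Triage=1pm: (1pm,1pm,2pm,1pm) (1pm,1pm,2pm,2pm) (1pm,1pm,2pm,3pm) (1pm,1pm,3pm,1pm) (1pm,1pm,3pm,2pm) (1pm,1pm,3pm,3pm) — 6.
Triage=2pm: (2pm,2pm,3pm,1pm) (2pm,2pm,3pm,2pm) (2pm,2pm,3pm,3pm) — 3.
Summing: 6 + 3 = 9.

9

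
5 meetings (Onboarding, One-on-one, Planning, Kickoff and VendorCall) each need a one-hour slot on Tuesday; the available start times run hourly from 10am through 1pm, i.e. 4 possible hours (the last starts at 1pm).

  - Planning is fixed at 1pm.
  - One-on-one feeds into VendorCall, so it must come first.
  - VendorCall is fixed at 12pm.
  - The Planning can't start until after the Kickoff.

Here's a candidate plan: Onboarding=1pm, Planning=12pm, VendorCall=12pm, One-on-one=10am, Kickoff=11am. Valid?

No — it violates: Planning is fixed at 1pm

One-on-one feeds into VendorCall, so it must come first — holds.
The Planning can't start until after the Kickoff — holds.
VendorCall is fixed at 12pm — holds.
Planning is fixed at 1pm — violated.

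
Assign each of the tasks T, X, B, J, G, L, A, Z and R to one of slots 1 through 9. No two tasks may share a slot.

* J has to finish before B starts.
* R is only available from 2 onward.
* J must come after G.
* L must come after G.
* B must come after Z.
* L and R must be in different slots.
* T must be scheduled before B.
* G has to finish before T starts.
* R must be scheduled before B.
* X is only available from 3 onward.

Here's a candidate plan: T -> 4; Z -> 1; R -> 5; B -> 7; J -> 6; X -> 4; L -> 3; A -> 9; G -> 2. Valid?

No. No two tasks may share a slot is not satisfied.

L must come after G — holds.
No two tasks may share a slot — violated.
J has to finish before B starts — holds.
L and R must be in different slots — holds.
J must come after G — holds.
X is only available from 3 onward — holds.
B must come after Z — holds.
G has to finish before T starts — holds.
R is only available from 2 onward — holds.
T must be scheduled before B — holds.
R must be scheduled before B — holds.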